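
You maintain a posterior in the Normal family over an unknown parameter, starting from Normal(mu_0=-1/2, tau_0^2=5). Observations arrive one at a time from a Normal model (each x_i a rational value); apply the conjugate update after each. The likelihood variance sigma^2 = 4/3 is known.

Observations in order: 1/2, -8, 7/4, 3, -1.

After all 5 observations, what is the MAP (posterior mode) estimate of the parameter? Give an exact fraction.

obs 1: x=1/2 → posterior Normal(11/38, 20/19)
obs 2: x=-8 → posterior Normal(-229/68, 10/17)
obs 3: x=7/4 → posterior Normal(-353/196, 20/49)
obs 4: x=3 → posterior Normal(-173/256, 5/16)
obs 5: x=-1 → posterior Normal(-233/316, 20/79)

-233/316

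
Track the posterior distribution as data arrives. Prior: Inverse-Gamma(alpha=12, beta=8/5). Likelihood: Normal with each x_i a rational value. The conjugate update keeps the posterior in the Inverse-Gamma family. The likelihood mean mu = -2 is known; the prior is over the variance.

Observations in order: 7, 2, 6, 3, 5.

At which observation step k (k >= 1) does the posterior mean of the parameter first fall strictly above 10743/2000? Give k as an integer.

k = 3

obs 1: x=7 → posterior Inverse-Gamma(25/2, 421/10)
obs 2: x=2 → posterior Inverse-Gamma(13, 501/10)
obs 3: x=6 → posterior Inverse-Gamma(27/2, 821/10)
obs 4: x=3 → posterior Inverse-Gamma(14, 473/5)
obs 5: x=5 → posterior Inverse-Gamma(29/2, 1191/10)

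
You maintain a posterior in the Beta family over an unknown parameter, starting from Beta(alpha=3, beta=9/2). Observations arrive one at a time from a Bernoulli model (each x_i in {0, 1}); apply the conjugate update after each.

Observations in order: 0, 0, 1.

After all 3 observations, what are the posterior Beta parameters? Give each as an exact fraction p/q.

obs 1: x=0 → posterior Beta(3, 11/2)
obs 2: x=0 → posterior Beta(3, 13/2)
obs 3: x=1 → posterior Beta(4, 13/2)

alpha=4, beta=13/2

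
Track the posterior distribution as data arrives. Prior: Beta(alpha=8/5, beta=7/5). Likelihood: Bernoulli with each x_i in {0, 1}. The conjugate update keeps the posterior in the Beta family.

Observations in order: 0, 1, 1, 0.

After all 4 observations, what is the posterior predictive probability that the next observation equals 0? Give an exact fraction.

obs 1: x=0 → posterior Beta(8/5, 12/5)
obs 2: x=1 → posterior Beta(13/5, 12/5)
obs 3: x=1 → posterior Beta(18/5, 12/5)
obs 4: x=0 → posterior Beta(18/5, 17/5)

17/35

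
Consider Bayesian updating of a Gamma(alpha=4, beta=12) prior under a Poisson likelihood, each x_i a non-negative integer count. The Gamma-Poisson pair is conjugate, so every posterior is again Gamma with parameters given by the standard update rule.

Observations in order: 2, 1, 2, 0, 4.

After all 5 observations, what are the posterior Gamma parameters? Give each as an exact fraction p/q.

obs 1: x=2 → posterior Gamma(6, 13)
obs 2: x=1 → posterior Gamma(7, 14)
obs 3: x=2 → posterior Gamma(9, 15)
obs 4: x=0 → posterior Gamma(9, 16)
obs 5: x=4 → posterior Gamma(13, 17)

alpha=13, beta=17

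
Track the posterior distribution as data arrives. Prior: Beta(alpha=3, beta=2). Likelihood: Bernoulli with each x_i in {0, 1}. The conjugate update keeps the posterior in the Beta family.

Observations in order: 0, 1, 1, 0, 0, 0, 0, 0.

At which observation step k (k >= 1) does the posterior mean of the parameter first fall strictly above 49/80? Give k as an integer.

obs 1: x=0 → posterior Beta(3, 3)
obs 2: x=1 → posterior Beta(4, 3)
obs 3: x=1 → posterior Beta(5, 3)
obs 4: x=0 → posterior Beta(5, 4)
obs 5: x=0 → posterior Beta(5, 5)
obs 6: x=0 → posterior Beta(5, 6)
obs 7: x=0 → posterior Beta(5, 7)
obs 8: x=0 → posterior Beta(5, 8)

k = 3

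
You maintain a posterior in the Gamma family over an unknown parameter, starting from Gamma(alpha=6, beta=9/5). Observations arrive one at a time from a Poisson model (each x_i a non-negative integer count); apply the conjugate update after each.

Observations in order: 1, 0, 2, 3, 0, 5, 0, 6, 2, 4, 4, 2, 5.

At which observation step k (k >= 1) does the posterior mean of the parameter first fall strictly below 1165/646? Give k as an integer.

obs 1: x=1 → posterior Gamma(7, 14/5)
obs 2: x=0 → posterior Gamma(7, 19/5)
obs 3: x=2 → posterior Gamma(9, 24/5)
obs 4: x=3 → posterior Gamma(12, 29/5)
obs 5: x=0 → posterior Gamma(12, 34/5)
obs 6: x=5 → posterior Gamma(17, 39/5)
obs 7: x=0 → posterior Gamma(17, 44/5)
obs 8: x=6 → posterior Gamma(23, 49/5)
obs 9: x=2 → posterior Gamma(25, 54/5)
obs 10: x=4 → posterior Gamma(29, 59/5)
obs 11: x=4 → posterior Gamma(33, 64/5)
obs 12: x=2 → posterior Gamma(35, 69/5)
obs 13: x=5 → posterior Gamma(40, 74/5)

k = 5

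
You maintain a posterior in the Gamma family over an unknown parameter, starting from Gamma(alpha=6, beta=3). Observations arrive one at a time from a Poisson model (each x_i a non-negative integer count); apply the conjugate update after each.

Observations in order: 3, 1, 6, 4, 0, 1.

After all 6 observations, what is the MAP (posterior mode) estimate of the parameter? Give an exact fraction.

20/9

obs 1: x=3 → posterior Gamma(9, 4)
obs 2: x=1 → posterior Gamma(10, 5)
obs 3: x=6 → posterior Gamma(16, 6)
obs 4: x=4 → posterior Gamma(20, 7)
obs 5: x=0 → posterior Gamma(20, 8)
obs 6: x=1 → posterior Gamma(21, 9)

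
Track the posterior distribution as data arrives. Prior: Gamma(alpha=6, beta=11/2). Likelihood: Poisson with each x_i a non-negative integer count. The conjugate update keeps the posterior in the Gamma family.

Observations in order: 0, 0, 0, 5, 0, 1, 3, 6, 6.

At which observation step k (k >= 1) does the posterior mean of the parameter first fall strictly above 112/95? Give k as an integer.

k = 7

obs 1: x=0 → posterior Gamma(6, 13/2)
obs 2: x=0 → posterior Gamma(6, 15/2)
obs 3: x=0 → posterior Gamma(6, 17/2)
obs 4: x=5 → posterior Gamma(11, 19/2)
obs 5: x=0 → posterior Gamma(11, 21/2)
obs 6: x=1 → posterior Gamma(12, 23/2)
obs 7: x=3 → posterior Gamma(15, 25/2)
obs 8: x=6 → posterior Gamma(21, 27/2)
obs 9: x=6 → posterior Gamma(27, 29/2)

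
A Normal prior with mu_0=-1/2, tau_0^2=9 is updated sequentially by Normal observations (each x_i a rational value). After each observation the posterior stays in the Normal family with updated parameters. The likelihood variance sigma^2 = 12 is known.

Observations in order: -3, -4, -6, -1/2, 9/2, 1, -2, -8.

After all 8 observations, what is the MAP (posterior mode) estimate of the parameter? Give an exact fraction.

obs 1: x=-3 → posterior Normal(-11/7, 36/7)
obs 2: x=-4 → posterior Normal(-23/10, 18/5)
obs 3: x=-6 → posterior Normal(-41/13, 36/13)
obs 4: x=-1/2 → posterior Normal(-85/32, 9/4)
obs 5: x=9/2 → posterior Normal(-29/19, 36/19)
obs 6: x=1 → posterior Normal(-13/11, 18/11)
obs 7: x=-2 → posterior Normal(-32/25, 36/25)
obs 8: x=-8 → posterior Normal(-2, 9/7)

-2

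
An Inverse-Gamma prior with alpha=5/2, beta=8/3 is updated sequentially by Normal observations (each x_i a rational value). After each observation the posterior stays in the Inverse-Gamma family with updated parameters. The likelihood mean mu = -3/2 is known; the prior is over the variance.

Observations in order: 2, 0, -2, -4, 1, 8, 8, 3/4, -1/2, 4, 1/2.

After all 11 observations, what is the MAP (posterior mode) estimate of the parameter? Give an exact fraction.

12163/864

obs 1: x=2 → posterior Inverse-Gamma(3, 211/24)
obs 2: x=0 → posterior Inverse-Gamma(7/2, 119/12)
obs 3: x=-2 → posterior Inverse-Gamma(4, 241/24)
obs 4: x=-4 → posterior Inverse-Gamma(9/2, 79/6)
obs 5: x=1 → posterior Inverse-Gamma(5, 391/24)
obs 6: x=8 → posterior Inverse-Gamma(11/2, 737/12)
obs 7: x=8 → posterior Inverse-Gamma(6, 2557/24)
obs 8: x=3/4 → posterior Inverse-Gamma(13/2, 10471/96)
obs 9: x=-1/2 → posterior Inverse-Gamma(7, 10519/96)
obs 10: x=4 → posterior Inverse-Gamma(15/2, 11971/96)
obs 11: x=1/2 → posterior Inverse-Gamma(8, 12163/96)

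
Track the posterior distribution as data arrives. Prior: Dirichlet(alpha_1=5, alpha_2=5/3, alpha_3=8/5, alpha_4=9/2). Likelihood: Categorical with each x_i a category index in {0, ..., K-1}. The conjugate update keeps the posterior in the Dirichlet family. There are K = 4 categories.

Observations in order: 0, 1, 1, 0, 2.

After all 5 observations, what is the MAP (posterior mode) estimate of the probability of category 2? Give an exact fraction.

48/413

obs 1: x=0 → posterior Dirichlet(6, 5/3, 8/5, 9/2)
obs 2: x=1 → posterior Dirichlet(6, 8/3, 8/5, 9/2)
obs 3: x=1 → posterior Dirichlet(6, 11/3, 8/5, 9/2)
obs 4: x=0 → posterior Dirichlet(7, 11/3, 8/5, 9/2)
obs 5: x=2 → posterior Dirichlet(7, 11/3, 13/5, 9/2)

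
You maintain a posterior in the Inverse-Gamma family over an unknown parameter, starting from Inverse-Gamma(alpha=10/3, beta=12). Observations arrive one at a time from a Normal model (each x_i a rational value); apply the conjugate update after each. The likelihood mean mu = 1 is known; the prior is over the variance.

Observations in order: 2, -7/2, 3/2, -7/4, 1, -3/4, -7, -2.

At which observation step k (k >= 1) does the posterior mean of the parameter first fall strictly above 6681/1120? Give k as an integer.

obs 1: x=2 → posterior Inverse-Gamma(23/6, 25/2)
obs 2: x=-7/2 → posterior Inverse-Gamma(13/3, 181/8)
obs 3: x=3/2 → posterior Inverse-Gamma(29/6, 91/4)
obs 4: x=-7/4 → posterior Inverse-Gamma(16/3, 849/32)
obs 5: x=1 → posterior Inverse-Gamma(35/6, 849/32)
obs 6: x=-3/4 → posterior Inverse-Gamma(19/3, 449/16)
obs 7: x=-7 → posterior Inverse-Gamma(41/6, 961/16)
obs 8: x=-2 → posterior Inverse-Gamma(22/3, 1033/16)

k = 2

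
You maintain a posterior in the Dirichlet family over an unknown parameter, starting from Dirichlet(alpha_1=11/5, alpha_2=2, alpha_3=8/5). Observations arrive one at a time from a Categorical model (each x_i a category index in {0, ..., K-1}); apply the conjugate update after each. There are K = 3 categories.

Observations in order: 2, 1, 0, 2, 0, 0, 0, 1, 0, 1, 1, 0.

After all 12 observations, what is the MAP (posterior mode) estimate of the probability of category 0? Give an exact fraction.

18/37

obs 1: x=2 → posterior Dirichlet(11/5, 2, 13/5)
obs 2: x=1 → posterior Dirichlet(11/5, 3, 13/5)
obs 3: x=0 → posterior Dirichlet(16/5, 3, 13/5)
obs 4: x=2 → posterior Dirichlet(16/5, 3, 18/5)
obs 5: x=0 → posterior Dirichlet(21/5, 3, 18/5)
obs 6: x=0 → posterior Dirichlet(26/5, 3, 18/5)
obs 7: x=0 → posterior Dirichlet(31/5, 3, 18/5)
obs 8: x=1 → posterior Dirichlet(31/5, 4, 18/5)
obs 9: x=0 → posterior Dirichlet(36/5, 4, 18/5)
obs 10: x=1 → posterior Dirichlet(36/5, 5, 18/5)
obs 11: x=1 → posterior Dirichlet(36/5, 6, 18/5)
obs 12: x=0 → posterior Dirichlet(41/5, 6, 18/5)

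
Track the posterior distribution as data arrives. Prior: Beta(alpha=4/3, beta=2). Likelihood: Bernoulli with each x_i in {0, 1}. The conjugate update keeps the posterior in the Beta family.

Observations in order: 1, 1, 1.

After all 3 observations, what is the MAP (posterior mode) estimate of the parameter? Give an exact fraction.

10/13

obs 1: x=1 → posterior Beta(7/3, 2)
obs 2: x=1 → posterior Beta(10/3, 2)
obs 3: x=1 → posterior Beta(13/3, 2)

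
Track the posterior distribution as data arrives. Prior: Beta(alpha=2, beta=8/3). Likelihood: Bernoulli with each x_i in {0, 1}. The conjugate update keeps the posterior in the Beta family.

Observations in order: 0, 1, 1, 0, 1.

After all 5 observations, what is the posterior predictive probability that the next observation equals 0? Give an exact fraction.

14/29

obs 1: x=0 → posterior Beta(2, 11/3)
obs 2: x=1 → posterior Beta(3, 11/3)
obs 3: x=1 → posterior Beta(4, 11/3)
obs 4: x=0 → posterior Beta(4, 14/3)
obs 5: x=1 → posterior Beta(5, 14/3)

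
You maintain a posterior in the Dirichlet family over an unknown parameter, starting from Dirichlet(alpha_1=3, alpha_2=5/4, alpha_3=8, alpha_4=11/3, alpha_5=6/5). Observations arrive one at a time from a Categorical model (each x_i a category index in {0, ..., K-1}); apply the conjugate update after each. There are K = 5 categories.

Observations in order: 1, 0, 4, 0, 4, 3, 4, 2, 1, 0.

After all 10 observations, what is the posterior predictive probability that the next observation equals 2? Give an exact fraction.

obs 1: x=1 → posterior Dirichlet(3, 9/4, 8, 11/3, 6/5)
obs 2: x=0 → posterior Dirichlet(4, 9/4, 8, 11/3, 6/5)
obs 3: x=4 → posterior Dirichlet(4, 9/4, 8, 11/3, 11/5)
obs 4: x=0 → posterior Dirichlet(5, 9/4, 8, 11/3, 11/5)
obs 5: x=4 → posterior Dirichlet(5, 9/4, 8, 11/3, 16/5)
obs 6: x=3 → posterior Dirichlet(5, 9/4, 8, 14/3, 16/5)
obs 7: x=4 → posterior Dirichlet(5, 9/4, 8, 14/3, 21/5)
obs 8: x=2 → posterior Dirichlet(5, 9/4, 9, 14/3, 21/5)
obs 9: x=1 → posterior Dirichlet(5, 13/4, 9, 14/3, 21/5)
obs 10: x=0 → posterior Dirichlet(6, 13/4, 9, 14/3, 21/5)

540/1627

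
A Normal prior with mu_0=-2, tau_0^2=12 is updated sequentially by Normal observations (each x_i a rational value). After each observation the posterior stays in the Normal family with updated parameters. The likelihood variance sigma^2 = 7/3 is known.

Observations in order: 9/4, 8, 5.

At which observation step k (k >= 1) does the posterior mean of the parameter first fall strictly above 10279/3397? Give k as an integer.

k = 2

obs 1: x=9/4 → posterior Normal(67/43, 84/43)
obs 2: x=8 → posterior Normal(355/79, 84/79)
obs 3: x=5 → posterior Normal(107/23, 84/115)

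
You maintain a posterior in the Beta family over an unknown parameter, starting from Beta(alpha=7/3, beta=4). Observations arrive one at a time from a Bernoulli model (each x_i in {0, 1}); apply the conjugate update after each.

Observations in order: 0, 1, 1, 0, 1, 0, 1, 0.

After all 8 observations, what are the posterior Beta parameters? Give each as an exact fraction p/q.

obs 1: x=0 → posterior Beta(7/3, 5)
obs 2: x=1 → posterior Beta(10/3, 5)
obs 3: x=1 → posterior Beta(13/3, 5)
obs 4: x=0 → posterior Beta(13/3, 6)
obs 5: x=1 → posterior Beta(16/3, 6)
obs 6: x=0 → posterior Beta(16/3, 7)
obs 7: x=1 → posterior Beta(19/3, 7)
obs 8: x=0 → posterior Beta(19/3, 8)

alpha=19/3, beta=8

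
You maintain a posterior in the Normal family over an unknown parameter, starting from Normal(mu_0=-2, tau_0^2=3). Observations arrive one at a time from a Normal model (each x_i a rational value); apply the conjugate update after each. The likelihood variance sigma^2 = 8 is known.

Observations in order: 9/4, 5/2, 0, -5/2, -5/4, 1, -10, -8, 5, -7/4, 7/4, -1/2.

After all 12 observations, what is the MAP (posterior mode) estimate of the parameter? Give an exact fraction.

-101/88

obs 1: x=9/4 → posterior Normal(-37/44, 24/11)
obs 2: x=5/2 → posterior Normal(-1/8, 12/7)
obs 3: x=0 → posterior Normal(-7/68, 24/17)
obs 4: x=-5/2 → posterior Normal(-37/80, 6/5)
obs 5: x=-5/4 → posterior Normal(-13/23, 24/23)
obs 6: x=1 → posterior Normal(-5/13, 12/13)
obs 7: x=-10 → posterior Normal(-40/29, 24/29)
obs 8: x=-8 → posterior Normal(-2, 3/4)
obs 9: x=5 → posterior Normal(-7/5, 24/35)
obs 10: x=-7/4 → posterior Normal(-217/152, 12/19)
obs 11: x=7/4 → posterior Normal(-49/41, 24/41)
obs 12: x=-1/2 → posterior Normal(-101/88, 6/11)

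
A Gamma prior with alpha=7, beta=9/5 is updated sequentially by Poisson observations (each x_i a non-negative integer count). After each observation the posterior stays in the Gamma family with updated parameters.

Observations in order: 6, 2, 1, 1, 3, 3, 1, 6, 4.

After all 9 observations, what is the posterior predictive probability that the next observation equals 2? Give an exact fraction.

obs 1: x=6 → posterior Gamma(13, 14/5)
obs 2: x=2 → posterior Gamma(15, 19/5)
obs 3: x=1 → posterior Gamma(16, 24/5)
obs 4: x=1 → posterior Gamma(17, 29/5)
obs 5: x=3 → posterior Gamma(20, 34/5)
obs 6: x=3 → posterior Gamma(23, 39/5)
obs 7: x=1 → posterior Gamma(24, 44/5)
obs 8: x=6 → posterior Gamma(30, 49/5)
obs 9: x=4 → posterior Gamma(34, 54/5)

1185345098999408371523672744884386476342624130818029029163008000/5632126739027588519658984775872141857619309476789431335641625841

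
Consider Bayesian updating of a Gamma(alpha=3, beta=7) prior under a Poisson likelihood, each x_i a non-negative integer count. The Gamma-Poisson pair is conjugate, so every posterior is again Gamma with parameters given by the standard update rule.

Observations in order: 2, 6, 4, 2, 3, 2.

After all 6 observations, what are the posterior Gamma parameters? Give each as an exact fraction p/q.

alpha=22, beta=13

obs 1: x=2 → posterior Gamma(5, 8)
obs 2: x=6 → posterior Gamma(11, 9)
obs 3: x=4 → posterior Gamma(15, 10)
obs 4: x=2 → posterior Gamma(17, 11)
obs 5: x=3 → posterior Gamma(20, 12)
obs 6: x=2 → posterior Gamma(22, 13)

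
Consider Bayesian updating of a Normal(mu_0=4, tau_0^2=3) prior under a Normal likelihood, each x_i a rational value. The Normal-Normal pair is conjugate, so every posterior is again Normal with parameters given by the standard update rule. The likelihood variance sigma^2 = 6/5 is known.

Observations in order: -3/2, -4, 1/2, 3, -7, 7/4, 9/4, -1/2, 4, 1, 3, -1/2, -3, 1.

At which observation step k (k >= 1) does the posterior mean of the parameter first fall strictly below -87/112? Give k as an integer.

obs 1: x=-3/2 → posterior Normal(1/14, 6/7)
obs 2: x=-4 → posterior Normal(-13/8, 1/2)
obs 3: x=1/2 → posterior Normal(-1, 6/17)
obs 4: x=3 → posterior Normal(-1/11, 3/11)
obs 5: x=-7 → posterior Normal(-37/27, 2/9)
obs 6: x=7/4 → posterior Normal(-113/128, 3/16)
obs 7: x=9/4 → posterior Normal(-17/37, 6/37)
obs 8: x=-1/2 → posterior Normal(-13/28, 1/7)
obs 9: x=4 → posterior Normal(1/94, 6/47)
obs 10: x=1 → posterior Normal(11/104, 3/26)
obs 11: x=3 → posterior Normal(41/114, 2/19)
obs 12: x=-1/2 → posterior Normal(9/31, 3/31)
obs 13: x=-3 → posterior Normal(3/67, 6/67)
obs 14: x=1 → posterior Normal(1/9, 1/12)

k = 2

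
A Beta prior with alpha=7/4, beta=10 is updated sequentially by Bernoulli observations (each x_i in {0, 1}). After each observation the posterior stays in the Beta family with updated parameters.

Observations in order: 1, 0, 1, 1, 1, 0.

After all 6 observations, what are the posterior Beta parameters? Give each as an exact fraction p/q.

alpha=23/4, beta=12

obs 1: x=1 → posterior Beta(11/4, 10)
obs 2: x=0 → posterior Beta(11/4, 11)
obs 3: x=1 → posterior Beta(15/4, 11)
obs 4: x=1 → posterior Beta(19/4, 11)
obs 5: x=1 → posterior Beta(23/4, 11)
obs 6: x=0 → posterior Beta(23/4, 12)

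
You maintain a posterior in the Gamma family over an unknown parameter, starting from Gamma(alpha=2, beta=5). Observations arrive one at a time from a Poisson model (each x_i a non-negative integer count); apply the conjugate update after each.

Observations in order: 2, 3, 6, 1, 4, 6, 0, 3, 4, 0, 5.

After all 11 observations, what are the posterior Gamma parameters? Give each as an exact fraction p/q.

alpha=36, beta=16

obs 1: x=2 → posterior Gamma(4, 6)
obs 2: x=3 → posterior Gamma(7, 7)
obs 3: x=6 → posterior Gamma(13, 8)
obs 4: x=1 → posterior Gamma(14, 9)
obs 5: x=4 → posterior Gamma(18, 10)
obs 6: x=6 → posterior Gamma(24, 11)
obs 7: x=0 → posterior Gamma(24, 12)
obs 8: x=3 → posterior Gamma(27, 13)
obs 9: x=4 → posterior Gamma(31, 14)
obs 10: x=0 → posterior Gamma(31, 15)
obs 11: x=5 → posterior Gamma(36, 16)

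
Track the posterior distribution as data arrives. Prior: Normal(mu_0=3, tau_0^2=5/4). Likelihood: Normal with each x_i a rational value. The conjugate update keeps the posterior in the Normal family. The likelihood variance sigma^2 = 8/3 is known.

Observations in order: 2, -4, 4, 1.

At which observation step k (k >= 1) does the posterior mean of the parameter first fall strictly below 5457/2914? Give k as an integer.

k = 2

obs 1: x=2 → posterior Normal(126/47, 40/47)
obs 2: x=-4 → posterior Normal(33/31, 20/31)
obs 3: x=4 → posterior Normal(18/11, 40/77)
obs 4: x=1 → posterior Normal(141/92, 10/23)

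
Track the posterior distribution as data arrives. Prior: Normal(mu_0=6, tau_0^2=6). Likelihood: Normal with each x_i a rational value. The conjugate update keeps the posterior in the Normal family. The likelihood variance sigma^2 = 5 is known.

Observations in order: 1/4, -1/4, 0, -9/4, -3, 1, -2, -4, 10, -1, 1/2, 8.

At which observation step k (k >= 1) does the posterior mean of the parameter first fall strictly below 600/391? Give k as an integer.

k = 3

obs 1: x=1/4 → posterior Normal(63/22, 30/11)
obs 2: x=-1/4 → posterior Normal(30/17, 30/17)
obs 3: x=0 → posterior Normal(30/23, 30/23)
obs 4: x=-9/4 → posterior Normal(33/58, 30/29)
obs 5: x=-3 → posterior Normal(-3/70, 6/7)
obs 6: x=1 → posterior Normal(9/82, 30/41)
obs 7: x=-2 → posterior Normal(-15/94, 30/47)
obs 8: x=-4 → posterior Normal(-63/106, 30/53)
obs 9: x=10 → posterior Normal(57/118, 30/59)
obs 10: x=-1 → posterior Normal(9/26, 6/13)
obs 11: x=1/2 → posterior Normal(51/142, 30/71)
obs 12: x=8 → posterior Normal(21/22, 30/77)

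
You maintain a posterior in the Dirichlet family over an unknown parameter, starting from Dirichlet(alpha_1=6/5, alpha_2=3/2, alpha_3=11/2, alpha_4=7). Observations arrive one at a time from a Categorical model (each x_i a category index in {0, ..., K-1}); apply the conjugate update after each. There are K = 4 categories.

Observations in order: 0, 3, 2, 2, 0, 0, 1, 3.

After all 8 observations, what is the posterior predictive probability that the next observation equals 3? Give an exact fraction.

obs 1: x=0 → posterior Dirichlet(11/5, 3/2, 11/2, 7)
obs 2: x=3 → posterior Dirichlet(11/5, 3/2, 11/2, 8)
obs 3: x=2 → posterior Dirichlet(11/5, 3/2, 13/2, 8)
obs 4: x=2 → posterior Dirichlet(11/5, 3/2, 15/2, 8)
obs 5: x=0 → posterior Dirichlet(16/5, 3/2, 15/2, 8)
obs 6: x=0 → posterior Dirichlet(21/5, 3/2, 15/2, 8)
obs 7: x=1 → posterior Dirichlet(21/5, 5/2, 15/2, 8)
obs 8: x=3 → posterior Dirichlet(21/5, 5/2, 15/2, 9)

45/116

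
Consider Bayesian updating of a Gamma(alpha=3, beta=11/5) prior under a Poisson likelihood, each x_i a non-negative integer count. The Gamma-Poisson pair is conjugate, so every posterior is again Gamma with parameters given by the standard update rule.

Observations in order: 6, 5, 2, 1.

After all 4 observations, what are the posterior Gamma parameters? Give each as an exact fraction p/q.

alpha=17, beta=31/5

obs 1: x=6 → posterior Gamma(9, 16/5)
obs 2: x=5 → posterior Gamma(14, 21/5)
obs 3: x=2 → posterior Gamma(16, 26/5)
obs 4: x=1 → posterior Gamma(17, 31/5)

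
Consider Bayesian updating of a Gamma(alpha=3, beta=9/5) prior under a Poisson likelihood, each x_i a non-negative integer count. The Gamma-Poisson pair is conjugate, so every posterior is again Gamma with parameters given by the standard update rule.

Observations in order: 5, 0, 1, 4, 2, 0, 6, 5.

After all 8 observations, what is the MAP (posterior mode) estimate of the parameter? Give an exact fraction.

125/49

obs 1: x=5 → posterior Gamma(8, 14/5)
obs 2: x=0 → posterior Gamma(8, 19/5)
obs 3: x=1 → posterior Gamma(9, 24/5)
obs 4: x=4 → posterior Gamma(13, 29/5)
obs 5: x=2 → posterior Gamma(15, 34/5)
obs 6: x=0 → posterior Gamma(15, 39/5)
obs 7: x=6 → posterior Gamma(21, 44/5)
obs 8: x=5 → posterior Gamma(26, 49/5)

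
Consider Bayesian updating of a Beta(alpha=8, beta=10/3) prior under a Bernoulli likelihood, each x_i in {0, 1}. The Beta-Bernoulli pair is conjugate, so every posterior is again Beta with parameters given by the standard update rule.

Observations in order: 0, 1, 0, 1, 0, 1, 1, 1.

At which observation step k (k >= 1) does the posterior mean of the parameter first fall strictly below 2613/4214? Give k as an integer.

obs 1: x=0 → posterior Beta(8, 13/3)
obs 2: x=1 → posterior Beta(9, 13/3)
obs 3: x=0 → posterior Beta(9, 16/3)
obs 4: x=1 → posterior Beta(10, 16/3)
obs 5: x=0 → posterior Beta(10, 19/3)
obs 6: x=1 → posterior Beta(11, 19/3)
obs 7: x=1 → posterior Beta(12, 19/3)
obs 8: x=1 → posterior Beta(13, 19/3)

k = 5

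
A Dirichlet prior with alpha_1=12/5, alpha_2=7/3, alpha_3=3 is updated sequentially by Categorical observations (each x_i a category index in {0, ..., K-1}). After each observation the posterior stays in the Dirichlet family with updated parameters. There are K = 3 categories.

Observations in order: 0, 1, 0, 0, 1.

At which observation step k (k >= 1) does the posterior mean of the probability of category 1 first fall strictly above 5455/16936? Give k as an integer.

obs 1: x=0 → posterior Dirichlet(17/5, 7/3, 3)
obs 2: x=1 → posterior Dirichlet(17/5, 10/3, 3)
obs 3: x=0 → posterior Dirichlet(22/5, 10/3, 3)
obs 4: x=0 → posterior Dirichlet(27/5, 10/3, 3)
obs 5: x=1 → posterior Dirichlet(27/5, 13/3, 3)

k = 2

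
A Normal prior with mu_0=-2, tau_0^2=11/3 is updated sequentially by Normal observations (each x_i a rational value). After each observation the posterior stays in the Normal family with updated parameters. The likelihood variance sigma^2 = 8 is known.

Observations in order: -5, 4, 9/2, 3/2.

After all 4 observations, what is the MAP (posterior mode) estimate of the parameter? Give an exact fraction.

obs 1: x=-5 → posterior Normal(-103/35, 88/35)
obs 2: x=4 → posterior Normal(-59/46, 44/23)
obs 3: x=9/2 → posterior Normal(-1/6, 88/57)
obs 4: x=3/2 → posterior Normal(7/68, 22/17)

7/68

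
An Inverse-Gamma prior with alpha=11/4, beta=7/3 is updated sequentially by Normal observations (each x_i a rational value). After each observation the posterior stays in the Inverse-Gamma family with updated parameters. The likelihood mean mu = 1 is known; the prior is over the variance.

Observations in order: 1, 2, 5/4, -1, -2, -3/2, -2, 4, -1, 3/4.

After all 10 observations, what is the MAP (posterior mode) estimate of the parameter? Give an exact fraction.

1129/420

obs 1: x=1 → posterior Inverse-Gamma(13/4, 7/3)
obs 2: x=2 → posterior Inverse-Gamma(15/4, 17/6)
obs 3: x=5/4 → posterior Inverse-Gamma(17/4, 275/96)
obs 4: x=-1 → posterior Inverse-Gamma(19/4, 467/96)
obs 5: x=-2 → posterior Inverse-Gamma(21/4, 899/96)
obs 6: x=-3/2 → posterior Inverse-Gamma(23/4, 1199/96)
obs 7: x=-2 → posterior Inverse-Gamma(25/4, 1631/96)
obs 8: x=4 → posterior Inverse-Gamma(27/4, 2063/96)
obs 9: x=-1 → posterior Inverse-Gamma(29/4, 2255/96)
obs 10: x=3/4 → posterior Inverse-Gamma(31/4, 1129/48)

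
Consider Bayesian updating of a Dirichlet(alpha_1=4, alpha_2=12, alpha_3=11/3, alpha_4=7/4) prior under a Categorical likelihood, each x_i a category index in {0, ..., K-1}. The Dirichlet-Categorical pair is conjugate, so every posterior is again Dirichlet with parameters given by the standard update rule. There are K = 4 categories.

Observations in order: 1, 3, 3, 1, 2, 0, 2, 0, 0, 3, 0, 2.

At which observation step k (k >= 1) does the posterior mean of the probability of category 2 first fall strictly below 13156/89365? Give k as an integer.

k = 4

obs 1: x=1 → posterior Dirichlet(4, 13, 11/3, 7/4)
obs 2: x=3 → posterior Dirichlet(4, 13, 11/3, 11/4)
obs 3: x=3 → posterior Dirichlet(4, 13, 11/3, 15/4)
obs 4: x=1 → posterior Dirichlet(4, 14, 11/3, 15/4)
obs 5: x=2 → posterior Dirichlet(4, 14, 14/3, 15/4)
obs 6: x=0 → posterior Dirichlet(5, 14, 14/3, 15/4)
obs 7: x=2 → posterior Dirichlet(5, 14, 17/3, 15/4)
obs 8: x=0 → posterior Dirichlet(6, 14, 17/3, 15/4)
obs 9: x=0 → posterior Dirichlet(7, 14, 17/3, 15/4)
obs 10: x=3 → posterior Dirichlet(7, 14, 17/3, 19/4)
obs 11: x=0 → posterior Dirichlet(8, 14, 17/3, 19/4)
obs 12: x=2 → posterior Dirichlet(8, 14, 20/3, 19/4)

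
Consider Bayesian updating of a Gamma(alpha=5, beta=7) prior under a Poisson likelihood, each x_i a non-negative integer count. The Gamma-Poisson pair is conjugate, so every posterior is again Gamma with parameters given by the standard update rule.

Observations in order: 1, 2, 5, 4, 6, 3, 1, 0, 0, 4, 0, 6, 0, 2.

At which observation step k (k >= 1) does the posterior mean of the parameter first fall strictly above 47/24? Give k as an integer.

obs 1: x=1 → posterior Gamma(6, 8)
obs 2: x=2 → posterior Gamma(8, 9)
obs 3: x=5 → posterior Gamma(13, 10)
obs 4: x=4 → posterior Gamma(17, 11)
obs 5: x=6 → posterior Gamma(23, 12)
obs 6: x=3 → posterior Gamma(26, 13)
obs 7: x=1 → posterior Gamma(27, 14)
obs 8: x=0 → posterior Gamma(27, 15)
obs 9: x=0 → posterior Gamma(27, 16)
obs 10: x=4 → posterior Gamma(31, 17)
obs 11: x=0 → posterior Gamma(31, 18)
obs 12: x=6 → posterior Gamma(37, 19)
obs 13: x=0 → posterior Gamma(37, 20)
obs 14: x=2 → posterior Gamma(39, 21)

k = 6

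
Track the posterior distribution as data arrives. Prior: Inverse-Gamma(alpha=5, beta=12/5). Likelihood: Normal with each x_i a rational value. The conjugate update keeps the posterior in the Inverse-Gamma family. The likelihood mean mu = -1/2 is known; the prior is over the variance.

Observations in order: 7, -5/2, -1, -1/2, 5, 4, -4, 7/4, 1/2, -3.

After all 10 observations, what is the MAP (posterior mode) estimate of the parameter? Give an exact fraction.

11229/1760

obs 1: x=7 → posterior Inverse-Gamma(11/2, 1221/40)
obs 2: x=-5/2 → posterior Inverse-Gamma(6, 1301/40)
obs 3: x=-1 → posterior Inverse-Gamma(13/2, 653/20)
obs 4: x=-1/2 → posterior Inverse-Gamma(7, 653/20)
obs 5: x=5 → posterior Inverse-Gamma(15/2, 1911/40)
obs 6: x=4 → posterior Inverse-Gamma(8, 579/10)
obs 7: x=-4 → posterior Inverse-Gamma(17/2, 2561/40)
obs 8: x=7/4 → posterior Inverse-Gamma(9, 10649/160)
obs 9: x=1/2 → posterior Inverse-Gamma(19/2, 10729/160)
obs 10: x=-3 → posterior Inverse-Gamma(10, 11229/160)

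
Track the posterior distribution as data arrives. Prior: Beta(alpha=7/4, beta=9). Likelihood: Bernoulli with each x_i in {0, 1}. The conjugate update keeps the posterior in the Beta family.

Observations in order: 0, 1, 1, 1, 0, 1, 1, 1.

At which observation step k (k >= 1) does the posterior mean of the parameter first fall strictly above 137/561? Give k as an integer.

obs 1: x=0 → posterior Beta(7/4, 10)
obs 2: x=1 → posterior Beta(11/4, 10)
obs 3: x=1 → posterior Beta(15/4, 10)
obs 4: x=1 → posterior Beta(19/4, 10)
obs 5: x=0 → posterior Beta(19/4, 11)
obs 6: x=1 → posterior Beta(23/4, 11)
obs 7: x=1 → posterior Beta(27/4, 11)
obs 8: x=1 → posterior Beta(31/4, 11)

k = 3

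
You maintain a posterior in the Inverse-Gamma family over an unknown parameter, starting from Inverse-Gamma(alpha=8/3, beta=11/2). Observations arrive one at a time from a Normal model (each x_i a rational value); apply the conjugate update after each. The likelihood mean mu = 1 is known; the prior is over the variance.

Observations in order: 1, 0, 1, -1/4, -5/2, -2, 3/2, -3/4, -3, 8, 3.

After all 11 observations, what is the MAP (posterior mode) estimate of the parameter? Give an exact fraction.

2571/440

obs 1: x=1 → posterior Inverse-Gamma(19/6, 11/2)
obs 2: x=0 → posterior Inverse-Gamma(11/3, 6)
obs 3: x=1 → posterior Inverse-Gamma(25/6, 6)
obs 4: x=-1/4 → posterior Inverse-Gamma(14/3, 217/32)
obs 5: x=-5/2 → posterior Inverse-Gamma(31/6, 413/32)
obs 6: x=-2 → posterior Inverse-Gamma(17/3, 557/32)
obs 7: x=3/2 → posterior Inverse-Gamma(37/6, 561/32)
obs 8: x=-3/4 → posterior Inverse-Gamma(20/3, 305/16)
obs 9: x=-3 → posterior Inverse-Gamma(43/6, 433/16)
obs 10: x=8 → posterior Inverse-Gamma(23/3, 825/16)
obs 11: x=3 → posterior Inverse-Gamma(49/6, 857/16)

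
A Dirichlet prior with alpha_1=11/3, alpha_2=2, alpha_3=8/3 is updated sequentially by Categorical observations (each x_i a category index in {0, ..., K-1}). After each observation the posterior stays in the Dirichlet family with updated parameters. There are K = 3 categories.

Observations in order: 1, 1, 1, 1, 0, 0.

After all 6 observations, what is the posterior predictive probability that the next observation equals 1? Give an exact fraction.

18/43

obs 1: x=1 → posterior Dirichlet(11/3, 3, 8/3)
obs 2: x=1 → posterior Dirichlet(11/3, 4, 8/3)
obs 3: x=1 → posterior Dirichlet(11/3, 5, 8/3)
obs 4: x=1 → posterior Dirichlet(11/3, 6, 8/3)
obs 5: x=0 → posterior Dirichlet(14/3, 6, 8/3)
obs 6: x=0 → posterior Dirichlet(17/3, 6, 8/3)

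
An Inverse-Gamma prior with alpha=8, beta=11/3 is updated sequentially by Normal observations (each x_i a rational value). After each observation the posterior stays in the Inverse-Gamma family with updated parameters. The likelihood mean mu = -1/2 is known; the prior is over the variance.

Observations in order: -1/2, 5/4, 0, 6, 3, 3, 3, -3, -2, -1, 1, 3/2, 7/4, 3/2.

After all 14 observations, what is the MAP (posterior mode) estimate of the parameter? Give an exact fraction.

obs 1: x=-1/2 → posterior Inverse-Gamma(17/2, 11/3)
obs 2: x=5/4 → posterior Inverse-Gamma(9, 499/96)
obs 3: x=0 → posterior Inverse-Gamma(19/2, 511/96)
obs 4: x=6 → posterior Inverse-Gamma(10, 2539/96)
obs 5: x=3 → posterior Inverse-Gamma(21/2, 3127/96)
obs 6: x=3 → posterior Inverse-Gamma(11, 3715/96)
obs 7: x=3 → posterior Inverse-Gamma(23/2, 4303/96)
obs 8: x=-3 → posterior Inverse-Gamma(12, 4603/96)
obs 9: x=-2 → posterior Inverse-Gamma(25/2, 4711/96)
obs 10: x=-1 → posterior Inverse-Gamma(13, 4723/96)
obs 11: x=1 → posterior Inverse-Gamma(27/2, 4831/96)
obs 12: x=3/2 → posterior Inverse-Gamma(14, 5023/96)
obs 13: x=7/4 → posterior Inverse-Gamma(29/2, 2633/48)
obs 14: x=3/2 → posterior Inverse-Gamma(15, 2729/48)

2729/768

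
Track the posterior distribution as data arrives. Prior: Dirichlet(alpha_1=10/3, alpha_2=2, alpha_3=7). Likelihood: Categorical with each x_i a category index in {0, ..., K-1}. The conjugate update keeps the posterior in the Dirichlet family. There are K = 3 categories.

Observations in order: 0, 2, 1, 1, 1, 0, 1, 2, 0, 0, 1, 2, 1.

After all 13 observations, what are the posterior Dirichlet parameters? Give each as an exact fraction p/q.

alpha_1=22/3, alpha_2=8, alpha_3=10

obs 1: x=0 → posterior Dirichlet(13/3, 2, 7)
obs 2: x=2 → posterior Dirichlet(13/3, 2, 8)
obs 3: x=1 → posterior Dirichlet(13/3, 3, 8)
obs 4: x=1 → posterior Dirichlet(13/3, 4, 8)
obs 5: x=1 → posterior Dirichlet(13/3, 5, 8)
obs 6: x=0 → posterior Dirichlet(16/3, 5, 8)
obs 7: x=1 → posterior Dirichlet(16/3, 6, 8)
obs 8: x=2 → posterior Dirichlet(16/3, 6, 9)
obs 9: x=0 → posterior Dirichlet(19/3, 6, 9)
obs 10: x=0 → posterior Dirichlet(22/3, 6, 9)
obs 11: x=1 → posterior Dirichlet(22/3, 7, 9)
obs 12: x=2 → posterior Dirichlet(22/3, 7, 10)
obs 13: x=1 → posterior Dirichlet(22/3, 8, 10)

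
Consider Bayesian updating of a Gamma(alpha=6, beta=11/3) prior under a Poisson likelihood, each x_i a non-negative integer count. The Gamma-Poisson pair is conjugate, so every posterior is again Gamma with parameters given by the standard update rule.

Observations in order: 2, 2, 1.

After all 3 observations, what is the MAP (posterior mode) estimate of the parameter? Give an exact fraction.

3/2

obs 1: x=2 → posterior Gamma(8, 14/3)
obs 2: x=2 → posterior Gamma(10, 17/3)
obs 3: x=1 → posterior Gamma(11, 20/3)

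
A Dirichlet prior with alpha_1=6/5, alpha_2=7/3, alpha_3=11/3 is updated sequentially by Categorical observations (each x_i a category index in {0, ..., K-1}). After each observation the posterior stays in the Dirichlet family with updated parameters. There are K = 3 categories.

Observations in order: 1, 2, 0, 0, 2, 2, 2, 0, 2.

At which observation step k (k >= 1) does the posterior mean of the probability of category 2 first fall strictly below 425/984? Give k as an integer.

k = 4

obs 1: x=1 → posterior Dirichlet(6/5, 10/3, 11/3)
obs 2: x=2 → posterior Dirichlet(6/5, 10/3, 14/3)
obs 3: x=0 → posterior Dirichlet(11/5, 10/3, 14/3)
obs 4: x=0 → posterior Dirichlet(16/5, 10/3, 14/3)
obs 5: x=2 → posterior Dirichlet(16/5, 10/3, 17/3)
obs 6: x=2 → posterior Dirichlet(16/5, 10/3, 20/3)
obs 7: x=2 → posterior Dirichlet(16/5, 10/3, 23/3)
obs 8: x=0 → posterior Dirichlet(21/5, 10/3, 23/3)
obs 9: x=2 → posterior Dirichlet(21/5, 10/3, 26/3)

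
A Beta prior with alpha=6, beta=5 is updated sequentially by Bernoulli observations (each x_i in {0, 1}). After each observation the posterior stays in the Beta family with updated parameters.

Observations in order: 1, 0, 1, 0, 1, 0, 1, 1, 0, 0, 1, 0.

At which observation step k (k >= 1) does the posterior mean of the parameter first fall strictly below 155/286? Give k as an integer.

obs 1: x=1 → posterior Beta(7, 5)
obs 2: x=0 → posterior Beta(7, 6)
obs 3: x=1 → posterior Beta(8, 6)
obs 4: x=0 → posterior Beta(8, 7)
obs 5: x=1 → posterior Beta(9, 7)
obs 6: x=0 → posterior Beta(9, 8)
obs 7: x=1 → posterior Beta(10, 8)
obs 8: x=1 → posterior Beta(11, 8)
obs 9: x=0 → posterior Beta(11, 9)
obs 10: x=0 → posterior Beta(11, 10)
obs 11: x=1 → posterior Beta(12, 10)
obs 12: x=0 → posterior Beta(12, 11)

k = 2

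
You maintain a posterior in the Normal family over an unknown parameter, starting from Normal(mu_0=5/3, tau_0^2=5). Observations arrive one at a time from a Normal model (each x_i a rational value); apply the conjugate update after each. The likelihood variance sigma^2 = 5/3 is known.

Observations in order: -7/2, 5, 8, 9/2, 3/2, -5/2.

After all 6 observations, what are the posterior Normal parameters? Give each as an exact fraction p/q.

mu_0=122/57, tau_0^2=5/19

obs 1: x=-7/2 → posterior Normal(-53/24, 5/4)
obs 2: x=5 → posterior Normal(37/42, 5/7)
obs 3: x=8 → posterior Normal(181/60, 1/2)
obs 4: x=9/2 → posterior Normal(131/39, 5/13)
obs 5: x=3/2 → posterior Normal(289/96, 5/16)
obs 6: x=-5/2 → posterior Normal(122/57, 5/19)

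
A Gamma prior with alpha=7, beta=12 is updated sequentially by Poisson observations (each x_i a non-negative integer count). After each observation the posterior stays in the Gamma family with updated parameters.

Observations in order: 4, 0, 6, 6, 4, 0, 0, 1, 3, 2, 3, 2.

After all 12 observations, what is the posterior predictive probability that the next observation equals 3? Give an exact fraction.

obs 1: x=4 → posterior Gamma(11, 13)
obs 2: x=0 → posterior Gamma(11, 14)
obs 3: x=6 → posterior Gamma(17, 15)
obs 4: x=6 → posterior Gamma(23, 16)
obs 5: x=4 → posterior Gamma(27, 17)
obs 6: x=0 → posterior Gamma(27, 18)
obs 7: x=0 → posterior Gamma(27, 19)
obs 8: x=1 → posterior Gamma(28, 20)
obs 9: x=3 → posterior Gamma(31, 21)
obs 10: x=2 → posterior Gamma(33, 22)
obs 11: x=3 → posterior Gamma(36, 23)
obs 12: x=2 → posterior Gamma(38, 24)

55438838819676915865943638998646342825485873552373579776/413590306276513837435704346034981426782906055450439453125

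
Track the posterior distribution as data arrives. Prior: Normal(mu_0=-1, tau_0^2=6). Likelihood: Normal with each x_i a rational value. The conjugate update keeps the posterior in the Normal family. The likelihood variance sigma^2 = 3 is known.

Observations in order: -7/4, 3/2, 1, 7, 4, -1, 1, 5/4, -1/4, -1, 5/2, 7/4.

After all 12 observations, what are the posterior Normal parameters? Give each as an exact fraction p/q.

mu_0=31/25, tau_0^2=6/25

obs 1: x=-7/4 → posterior Normal(-3/2, 2)
obs 2: x=3/2 → posterior Normal(-3/10, 6/5)
obs 3: x=1 → posterior Normal(1/14, 6/7)
obs 4: x=7 → posterior Normal(29/18, 2/3)
obs 5: x=4 → posterior Normal(45/22, 6/11)
obs 6: x=-1 → posterior Normal(41/26, 6/13)
obs 7: x=1 → posterior Normal(3/2, 2/5)
obs 8: x=5/4 → posterior Normal(25/17, 6/17)
obs 9: x=-1/4 → posterior Normal(49/38, 6/19)
obs 10: x=-1 → posterior Normal(15/14, 2/7)
obs 11: x=5/2 → posterior Normal(55/46, 6/23)
obs 12: x=7/4 → posterior Normal(31/25, 6/25)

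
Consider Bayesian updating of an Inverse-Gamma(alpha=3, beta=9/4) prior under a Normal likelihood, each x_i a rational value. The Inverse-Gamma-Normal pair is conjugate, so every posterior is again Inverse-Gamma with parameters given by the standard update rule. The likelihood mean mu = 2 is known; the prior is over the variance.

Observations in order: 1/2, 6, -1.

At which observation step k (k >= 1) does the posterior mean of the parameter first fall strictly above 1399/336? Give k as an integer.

k = 3

obs 1: x=1/2 → posterior Inverse-Gamma(7/2, 27/8)
obs 2: x=6 → posterior Inverse-Gamma(4, 91/8)
obs 3: x=-1 → posterior Inverse-Gamma(9/2, 127/8)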